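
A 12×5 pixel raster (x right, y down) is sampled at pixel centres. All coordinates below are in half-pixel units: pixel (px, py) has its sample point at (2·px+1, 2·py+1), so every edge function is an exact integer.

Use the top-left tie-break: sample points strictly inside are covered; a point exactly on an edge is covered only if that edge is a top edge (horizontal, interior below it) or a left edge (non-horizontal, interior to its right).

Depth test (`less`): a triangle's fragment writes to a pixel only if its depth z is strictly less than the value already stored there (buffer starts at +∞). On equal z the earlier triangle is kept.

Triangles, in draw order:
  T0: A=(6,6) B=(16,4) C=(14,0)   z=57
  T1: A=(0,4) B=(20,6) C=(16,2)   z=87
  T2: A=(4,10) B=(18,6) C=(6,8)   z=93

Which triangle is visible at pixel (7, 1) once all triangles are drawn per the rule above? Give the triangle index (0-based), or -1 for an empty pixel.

T0:
  2·area = 44  (B↔C swapped to make it positive)
  edge (6, 6)→(14, 0): d=(8,-6) top-left  bias=+0
  edge (14, 0)→(16, 4): d=(2,4) right/bottom  bias=-1
  edge (16, 4)→(6, 6): d=(-10,2) right/bottom  bias=-1
    (6,0)@(13, 1): e=[2,6,36] → #
    (7,0)@(15, 1): e=[14,-2,32] → ·
    (5,1)@(11, 3): e=[6,18,20] → #
    (7,1)@(15, 3): e=[30,2,12] → #
    (8,1)@(17, 3): e=[42,-6,8] → ·
    (10,1)@(21, 3): e=[66,-22,0] → ·  [on edge]
    (4,2)@(9, 5): e=[10,30,4] → #
    (5,2)@(11, 5): e=[22,22,0] → ·  [on edge]
    (6,2)@(13, 5): e=[34,14,-4] → ·
    (7,2)@(15, 5): e=[46,6,-8] → ·
    (0,3)@(1, 7): e=[-22,66,0] → ·  [on edge]
    (4,3)@(9, 7): e=[26,34,-16] → ·
  covered (5 px):
    · · · · · · # · · · · ·
    · · · · · # # # · · · ·
    · · · · # · · · · · · ·
    · · · · · · · · · · · ·
    · · · · · · · · · · · ·
T1:
  2·area = 72  (B↔C swapped to make it positive)
  edge (0, 4)→(16, 2): d=(16,-2) top-left  bias=+0
  edge (16, 2)→(20, 6): d=(4,4) right/bottom  bias=-1
  edge (20, 6)→(0, 4): d=(-20,-2) top-left  bias=+0
    (7,0)@(15, 1): e=[-18,0,90] → ·  [on edge]
    (4,1)@(9, 3): e=[2,32,38] → #
    (5,1)@(11, 3): e=[6,24,42] → #
    (6,1)@(13, 3): e=[10,16,46] → #
    (7,1)@(15, 3): e=[14,8,50] → #
    (8,1)@(17, 3): e=[18,0,54] → ·  [on edge]
    (4,2)@(9, 5): e=[34,40,-2] → ·
    (5,2)@(11, 5): e=[38,32,2] → #
    (8,2)@(17, 5): e=[50,8,14] → #
    (9,2)@(19, 5): e=[54,0,18] → ·  [on edge]
    (5,3)@(11, 7): e=[70,40,-38] → ·
    (6,3)@(13, 7): e=[74,32,-34] → ·
    (10,3)@(21, 7): e=[90,0,-18] → ·  [on edge]
    (11,4)@(23, 9): e=[126,0,-54] → ·  [on edge]
  covered (8 px):
    · · · · · · · · · · · ·
    · · · · # # # # · · · ·
    · · · · · # # # # · · ·
    · · · · · · · · · · · ·
    · · · · · · · · · · · ·
T2:
  2·area = 20  (B↔C swapped to make it positive)
  edge (4, 10)→(6, 8): d=(2,-2) top-left  bias=+0
  edge (6, 8)→(18, 6): d=(12,-2) top-left  bias=+0
  edge (18, 6)→(4, 10): d=(-14,4) right/bottom  bias=-1
    (6,0)@(13, 1): e=[0,-70,90] → ·  [on edge]
    (5,1)@(11, 3): e=[0,-50,70] → ·  [on edge]
    (4,2)@(9, 5): e=[0,-30,50] → ·  [on edge]
    (3,3)@(7, 7): e=[0,-10,30] → ·  [on edge]
    (6,3)@(13, 7): e=[12,2,6] → #
    (7,3)@(15, 7): e=[16,6,-2] → ·
    (2,4)@(5, 9): e=[0,10,10] → #  [on edge]
    (3,4)@(7, 9): e=[4,14,2] → #
    (4,4)@(9, 9): e=[8,18,-6] → ·
    (6,4)@(13, 9): e=[16,26,-22] → ·
  covered (3 px):
    · · · · · · · · · · · ·
    · · · · · · · · · · · ·
    · · · · · · · · · · · ·
    · · · · · · # · · · · ·
    · · # # · · · · · · · ·

Z-buffer (winner per pixel, '.' = empty):
  . . . . . . 0 . . . . .
  . . . . 1 0 0 0 . . . .
  . . . . 0 1 1 1 1 . . .
  . . . . . . 2 . . . . .
  . . 2 2 . . . . . . . .

Final: 0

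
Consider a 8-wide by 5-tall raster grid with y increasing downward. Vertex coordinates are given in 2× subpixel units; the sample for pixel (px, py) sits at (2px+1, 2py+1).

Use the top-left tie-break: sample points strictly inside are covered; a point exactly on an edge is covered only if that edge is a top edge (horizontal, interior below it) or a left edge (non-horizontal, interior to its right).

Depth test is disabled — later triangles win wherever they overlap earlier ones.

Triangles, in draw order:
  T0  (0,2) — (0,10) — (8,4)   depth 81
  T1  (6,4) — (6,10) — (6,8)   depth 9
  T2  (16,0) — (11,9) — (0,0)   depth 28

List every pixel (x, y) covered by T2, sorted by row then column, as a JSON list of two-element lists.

T0:
  2·area = 64  (B↔C swapped to make it positive)
  edge (0, 2)→(8, 4): d=(8,2) right/bottom  bias=-1
  edge (8, 4)→(0, 10): d=(-8,6) right/bottom  bias=-1
  edge (0, 10)→(0, 2): d=(0,-8) top-left  bias=+0
    (0,1)@(1, 3): e=[6,50,8] → #
    (1,1)@(3, 3): e=[2,38,24] → #
    (2,1)@(5, 3): e=[-2,26,40] → ·
    (0,2)@(1, 5): e=[22,34,8] → #
    (2,2)@(5, 5): e=[14,10,40] → #
    (3,2)@(7, 5): e=[10,-2,56] → ·
    (0,3)@(1, 7): e=[38,18,8] → #
    (2,3)@(5, 7): e=[30,-6,40] → ·
    (0,4)@(1, 9): e=[54,2,8] → #
    (1,4)@(3, 9): e=[50,-10,24] → ·
  covered (8 px):
    · · · · · · · ·
    # # · · · · · ·
    # # # · · · · ·
    # # · · · · · ·
    # · · · · · · ·
T1:
  degenerate (2·area = 0) — covers nothing
T2:
  2·area = 144
  edge (16, 0)→(11, 9): d=(-5,9) right/bottom  bias=-1
  edge (11, 9)→(0, 0): d=(-11,-9) top-left  bias=+0
  edge (0, 0)→(16, 0): d=(16,0) top-left  bias=+0
    (1,0)@(3, 1): e=[112,16,16] → #
    (2,0)@(5, 1): e=[94,34,16] → #
    (3,0)@(7, 1): e=[76,52,16] → #
    (4,0)@(9, 1): e=[58,70,16] → #
    (5,0)@(11, 1): e=[40,88,16] → #
    (6,0)@(13, 1): e=[22,106,16] → #
    (7,0)@(15, 1): e=[4,124,16] → #
    (1,1)@(3, 3): e=[102,-6,48] → ·
    (2,1)@(5, 3): e=[84,12,48] → #
    (7,1)@(15, 3): e=[-6,102,48] → ·
    (2,2)@(5, 5): e=[74,-10,80] → ·
    (3,2)@(7, 5): e=[56,8,80] → #
    (5,4)@(11, 9): e=[0,0,144] → ·  [on edge]
  covered (18 px):
    · # # # # # # #
    · · # # # # # ·
    · · · # # # # ·
    · · · · # # · ·
    · · · · · · · ·

Answer: [[1,0],[2,0],[3,0],[4,0],[5,0],[6,0],[7,0],[2,1],[3,1],[4,1],[5,1],[6,1],[3,2],[4,2],[5,2],[6,2],[4,3],[5,3]]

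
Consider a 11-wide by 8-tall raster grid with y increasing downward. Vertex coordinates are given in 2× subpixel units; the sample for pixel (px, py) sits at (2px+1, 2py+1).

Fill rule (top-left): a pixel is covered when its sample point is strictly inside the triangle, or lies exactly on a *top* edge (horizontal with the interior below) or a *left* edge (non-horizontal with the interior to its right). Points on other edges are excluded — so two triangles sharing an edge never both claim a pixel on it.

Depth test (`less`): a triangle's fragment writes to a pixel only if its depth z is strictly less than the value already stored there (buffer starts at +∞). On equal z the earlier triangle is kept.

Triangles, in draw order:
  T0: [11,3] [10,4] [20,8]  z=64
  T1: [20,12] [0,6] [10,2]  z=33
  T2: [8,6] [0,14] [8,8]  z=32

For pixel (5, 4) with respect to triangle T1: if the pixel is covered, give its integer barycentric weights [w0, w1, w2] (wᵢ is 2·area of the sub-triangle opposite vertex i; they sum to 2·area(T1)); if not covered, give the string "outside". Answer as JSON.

T0:
  2·area = 14  (B↔C swapped to make it positive)
  edge (11, 3)→(20, 8): d=(9,5) right/bottom  bias=-1
  edge (20, 8)→(10, 4): d=(-10,-4) top-left  bias=+0
  edge (10, 4)→(11, 3): d=(1,-1) top-left  bias=+0
    (6,0)@(13, 1): e=[-28,42,0] → ·  [on edge]
    (5,1)@(11, 3): e=[0,14,0] → ·  [on edge]
    (4,2)@(9, 5): e=[28,-14,0] → ·  [on edge]
    (6,2)@(13, 5): e=[8,2,4] → █
    (7,2)@(15, 5): e=[-2,10,6] → ·
    (3,3)@(7, 7): e=[56,-42,0] → ·  [on edge]
    (6,3)@(13, 7): e=[26,-18,6] → ·
    (2,4)@(5, 9): e=[84,-70,0] → ·  [on edge]
    (1,5)@(3, 11): e=[112,-98,0] → ·  [on edge]
    (0,6)@(1, 13): e=[140,-126,0] → ·  [on edge]
  covered (1 px):
    · · · · · · · · · · ·
    · · · · · · · · · · ·
    · · · · · · █ · · · ·
    · · · · · · · · · · ·
    · · · · · · · · · · ·
    · · · · · · · · · · ·
    · · · · · · · · · · ·
    · · · · · · · · · · ·
T1:
  2·area = 140
  edge (20, 12)→(0, 6): d=(-20,-6) top-left  bias=+0
  edge (0, 6)→(10, 2): d=(10,-4) top-left  bias=+0
  edge (10, 2)→(20, 12): d=(10,10) right/bottom  bias=-1
    (4,0)@(9, 1): e=[154,-14,0] → ·  [on edge]
    (4,1)@(9, 3): e=[114,6,20] → █
    (5,1)@(11, 3): e=[126,14,0] → ·  [on edge]
    (1,2)@(3, 5): e=[38,2,100] → █
    (2,2)@(5, 5): e=[50,10,80] → █
    (3,2)@(7, 5): e=[62,18,60] → █
    (5,2)@(11, 5): e=[86,34,20] → █
    (6,2)@(13, 5): e=[98,42,0] → ·  [on edge]
    (1,3)@(3, 7): e=[-2,22,120] → ·
    (2,3)@(5, 7): e=[10,30,100] → █
    (6,3)@(13, 7): e=[58,62,20] → █
    (7,3)@(15, 7): e=[70,70,0] → ·  [on edge]
    (8,4)@(17, 9): e=[42,98,0] → ·  [on edge]
    (9,5)@(19, 11): e=[14,126,0] → ·  [on edge]
    (10,6)@(21, 13): e=[-14,154,0] → ·  [on edge]
  covered (15 px):
    · · · · · · · · · · ·
    · · · · █ · · · · · ·
    · █ █ █ █ █ · · · · ·
    · · █ █ █ █ █ · · · ·
    · · · · · █ █ █ · · ·
    · · · · · · · · █ · ·
    · · · · · · · · · · ·
    · · · · · · · · · · ·
T2:
  2·area = 16  (B↔C swapped to make it positive)
  edge (8, 6)→(8, 8): d=(0,2) right/bottom  bias=-1
  edge (8, 8)→(0, 14): d=(-8,6) right/bottom  bias=-1
  edge (0, 14)→(8, 6): d=(8,-8) top-left  bias=+0
    (6,0)@(13, 1): e=[-10,26,0] → ·  [on edge]
    (5,1)@(11, 3): e=[-6,22,0] → ·  [on edge]
    (4,2)@(9, 5): e=[-2,18,0] → ·  [on edge]
    (3,3)@(7, 7): e=[2,14,0] → █  [on edge]
    (4,3)@(9, 7): e=[-2,2,16] → ·
    (2,4)@(5, 9): e=[6,10,0] → █  [on edge]
    (3,4)@(7, 9): e=[2,-2,16] → ·
    (1,5)@(3, 11): e=[10,6,0] → █  [on edge]
    (2,5)@(5, 11): e=[6,-6,16] → ·
    (0,6)@(1, 13): e=[14,2,0] → █  [on edge]
    (1,6)@(3, 13): e=[10,-10,16] → ·
    (0,7)@(1, 15): e=[14,-14,16] → ·
  covered (4 px):
    · · · · · · · · · · ·
    · · · · · · · · · · ·
    · · · · · · · · · · ·
    · · · █ · · · · · · ·
    · · █ · · · · · · · ·
    · █ · · · · · · · · ·
    █ · · · · · · · · · ·
    · · · · · · · · · · ·

Result: [74,60,6]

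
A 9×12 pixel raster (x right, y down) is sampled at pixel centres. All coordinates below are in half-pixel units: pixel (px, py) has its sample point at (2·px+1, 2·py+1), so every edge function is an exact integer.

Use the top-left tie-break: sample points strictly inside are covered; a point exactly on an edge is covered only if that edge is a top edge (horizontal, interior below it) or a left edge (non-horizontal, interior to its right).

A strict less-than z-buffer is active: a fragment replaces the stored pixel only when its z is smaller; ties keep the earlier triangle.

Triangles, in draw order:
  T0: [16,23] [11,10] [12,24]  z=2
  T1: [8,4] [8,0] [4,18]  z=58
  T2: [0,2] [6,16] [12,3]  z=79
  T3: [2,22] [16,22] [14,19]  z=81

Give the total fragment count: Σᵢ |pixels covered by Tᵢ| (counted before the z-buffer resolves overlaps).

T0:
  2·area = 57  (B↔C swapped to make it positive)
  edge (16, 23)→(12, 24): d=(-4,1) right/bottom  bias=-1
  edge (12, 24)→(11, 10): d=(-1,-14) top-left  bias=+0
  edge (11, 10)→(16, 23): d=(5,13) right/bottom  bias=-1
    (6,8)@(13, 17): e=[27,21,9] → X
    (7,8)@(15, 17): e=[25,49,-17] → .
    (6,9)@(13, 19): e=[19,19,19] → X
    (7,9)@(15, 19): e=[17,47,-7] → .
    (6,10)@(13, 21): e=[11,17,29] → X
    (7,10)@(15, 21): e=[9,45,3] → X
    (8,10)@(17, 21): e=[7,73,-23] → .
    (6,11)@(13, 23): e=[3,15,39] → X
    (8,11)@(17, 23): e=[-1,71,-13] → .
  covered (6 px):
    . . . . . . . . .
    . . . . . . . . .
    . . . . . . . . .
    . . . . . . . . .
    . . . . . . . . .
    . . . . . . . . .
    . . . . . . . . .
    . . . . . . . . .
    . . . . . . X . .
    . . . . . . X . .
    . . . . . . X X .
    . . . . . . X X .
T1:
  2·area = 16  (B↔C swapped to make it positive)
  edge (8, 4)→(4, 18): d=(-4,14) right/bottom  bias=-1
  edge (4, 18)→(8, 0): d=(4,-18) top-left  bias=+0
  edge (8, 0)→(8, 4): d=(0,4) right/bottom  bias=-1
    (3,2)@(7, 5): e=[10,2,4] → X
    (4,2)@(9, 5): e=[-18,38,-4] → .
    (3,3)@(7, 7): e=[2,10,4] → X
    (4,3)@(9, 7): e=[-26,46,-4] → .
    (3,4)@(7, 9): e=[-6,18,4] → .
  covered (2 px):
    . . . . . . . . .
    . . . . . . . . .
    . . . X . . . . .
    . . . X . . . . .
    . . . . . . . . .
    . . . . . . . . .
    . . . . . . . . .
    . . . . . . . . .
    . . . . . . . . .
    . . . . . . . . .
    . . . . . . . . .
    . . . . . . . . .
T2:
  2·area = 162  (B↔C swapped to make it positive)
  edge (0, 2)→(12, 3): d=(12,1) right/bottom  bias=-1
  edge (12, 3)→(6, 16): d=(-6,13) right/bottom  bias=-1
  edge (6, 16)→(0, 2): d=(-6,-14) top-left  bias=+0
    (0,1)@(1, 3): e=[11,143,8] → X
    (1,1)@(3, 3): e=[9,117,36] → X
    (2,1)@(5, 3): e=[7,91,64] → X
    (3,1)@(7, 3): e=[5,65,92] → X
    (4,1)@(9, 3): e=[3,39,120] → X
    (5,1)@(11, 3): e=[1,13,148] → X
    (6,1)@(13, 3): e=[-1,-13,176] → .
    (0,2)@(1, 5): e=[35,131,-4] → .
    (1,2)@(3, 5): e=[33,105,24] → X
    (6,2)@(13, 5): e=[23,-25,164] → .
    (1,3)@(3, 7): e=[57,93,12] → X
    (5,3)@(11, 7): e=[49,-11,124] → .
    (1,4)@(3, 9): e=[81,81,0] → X  [on edge]
    (4,11)@(9, 23): e=[243,-81,0] → .  [on edge]
  covered (23 px):
    . . . . . . . . .
    X X X X X X . . .
    . X X X X X . . .
    . X X X X . . . .
    . X X X X . . . .
    . . X X . . . . .
    . . X X . . . . .
    . . . . . . . . .
    . . . . . . . . .
    . . . . . . . . .
    . . . . . . . . .
    . . . . . . . . .
T3:
  2·area = 42  (B↔C swapped to make it positive)
  edge (2, 22)→(14, 19): d=(12,-3) top-left  bias=+0
  edge (14, 19)→(16, 22): d=(2,3) right/bottom  bias=-1
  edge (16, 22)→(2, 22): d=(-14,0) right/bottom  bias=-1
    (3,10)@(7, 21): e=[3,25,14] → X
    (4,10)@(9, 21): e=[9,19,14] → X
    (5,10)@(11, 21): e=[15,13,14] → X
    (6,10)@(13, 21): e=[21,7,14] → X
    (7,10)@(15, 21): e=[27,1,14] → X
    (8,10)@(17, 21): e=[33,-5,14] → .
    (3,11)@(7, 23): e=[27,29,-14] → .
    (4,11)@(9, 23): e=[33,23,-14] → .
    (5,11)@(11, 23): e=[39,17,-14] → .
    (6,11)@(13, 23): e=[45,11,-14] → .
    (7,11)@(15, 23): e=[51,5,-14] → .
  covered (5 px):
    . . . . . . . . .
    . . . . . . . . .
    . . . . . . . . .
    . . . . . . . . .
    . . . . . . . . .
    . . . . . . . . .
    . . . . . . . . .
    . . . . . . . . .
    . . . . . . . . .
    . . . . . . . . .
    . . . X X X X X .
    . . . . . . . . .

Result: 36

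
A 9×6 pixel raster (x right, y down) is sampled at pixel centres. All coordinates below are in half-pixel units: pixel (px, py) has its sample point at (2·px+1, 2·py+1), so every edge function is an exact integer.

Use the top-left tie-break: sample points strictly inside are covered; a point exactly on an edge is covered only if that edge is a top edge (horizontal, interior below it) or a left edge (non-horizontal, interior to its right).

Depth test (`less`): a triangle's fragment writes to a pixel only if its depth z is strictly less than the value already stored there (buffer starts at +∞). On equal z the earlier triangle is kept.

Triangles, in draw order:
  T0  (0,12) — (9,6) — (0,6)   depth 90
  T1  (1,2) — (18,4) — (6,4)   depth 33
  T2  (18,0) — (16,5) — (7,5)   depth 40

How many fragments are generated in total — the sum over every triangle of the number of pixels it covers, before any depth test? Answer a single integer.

T0:
  2·area = 54  (B↔C swapped to make it positive)
  edge (0, 12)→(0, 6): d=(0,-6) top-left  bias=+0
  edge (0, 6)→(9, 6): d=(9,0) top-left  bias=+0
  edge (9, 6)→(0, 12): d=(-9,6) right/bottom  bias=-1
    (0,3)@(1, 7): e=[6,9,39] → X
    (1,3)@(3, 7): e=[18,9,27] → X
    (2,3)@(5, 7): e=[30,9,15] → X
    (3,3)@(7, 7): e=[42,9,3] → X
    (4,3)@(9, 7): e=[54,9,-9] → .
    (0,4)@(1, 9): e=[6,27,21] → X
    (2,4)@(5, 9): e=[30,27,-3] → .
    (3,4)@(7, 9): e=[42,27,-15] → .
    (0,5)@(1, 11): e=[6,45,3] → X
    (1,5)@(3, 11): e=[18,45,-9] → .
  covered (7 px):
    . . . . . . . . .
    . . . . . . . . .
    . . . . . . . . .
    X X X X . . . . .
    X X . . . . . . .
    X . . . . . . . .
T1:
  2·area = 24
  edge (1, 2)→(18, 4): d=(17,2) right/bottom  bias=-1
  edge (18, 4)→(6, 4): d=(-12,0) right/bottom  bias=-1
  edge (6, 4)→(1, 2): d=(-5,-2) top-left  bias=+0
    (2,1)@(5, 3): e=[9,12,3] → X
    (3,1)@(7, 3): e=[5,12,7] → X
    (4,1)@(9, 3): e=[1,12,11] → X
    (5,1)@(11, 3): e=[-3,12,15] → .
    (2,2)@(5, 5): e=[43,-12,-7] → .
    (3,2)@(7, 5): e=[39,-12,-3] → .
    (4,2)@(9, 5): e=[35,-12,1] → .
  covered (3 px):
    . . . . . . . . .
    . . X X X . . . .
    . . . . . . . . .
    . . . . . . . . .
    . . . . . . . . .
    . . . . . . . . .
T2:
  2·area = 45
  edge (18, 0)→(16, 5): d=(-2,5) right/bottom  bias=-1
  edge (16, 5)→(7, 5): d=(-9,0) right/bottom  bias=-1
  edge (7, 5)→(18, 0): d=(11,-5) top-left  bias=+0
    (8,0)@(17, 1): e=[3,36,6] → X
    (6,1)@(13, 3): e=[19,18,8] → X
    (7,1)@(15, 3): e=[9,18,18] → X
    (8,1)@(17, 3): e=[-1,18,28] → .
    (0,2)@(1, 5): e=[75,0,-30] → .  [on edge]
    (1,2)@(3, 5): e=[65,0,-20] → .  [on edge]
    (2,2)@(5, 5): e=[55,0,-10] → .  [on edge]
    (3,2)@(7, 5): e=[45,0,0] → .  [on edge]
    (4,2)@(9, 5): e=[35,0,10] → .  [on edge]
    (5,2)@(11, 5): e=[25,0,20] → .  [on edge]
    (6,2)@(13, 5): e=[15,0,30] → .  [on edge]
    (7,2)@(15, 5): e=[5,0,40] → .  [on edge]
    (8,2)@(17, 5): e=[-5,0,50] → .  [on edge]
  covered (3 px):
    . . . . . . . . X
    . . . . . . X X .
    . . . . . . . . .
    . . . . . . . . .
    . . . . . . . . .
    . . . . . . . . .

Answer: 13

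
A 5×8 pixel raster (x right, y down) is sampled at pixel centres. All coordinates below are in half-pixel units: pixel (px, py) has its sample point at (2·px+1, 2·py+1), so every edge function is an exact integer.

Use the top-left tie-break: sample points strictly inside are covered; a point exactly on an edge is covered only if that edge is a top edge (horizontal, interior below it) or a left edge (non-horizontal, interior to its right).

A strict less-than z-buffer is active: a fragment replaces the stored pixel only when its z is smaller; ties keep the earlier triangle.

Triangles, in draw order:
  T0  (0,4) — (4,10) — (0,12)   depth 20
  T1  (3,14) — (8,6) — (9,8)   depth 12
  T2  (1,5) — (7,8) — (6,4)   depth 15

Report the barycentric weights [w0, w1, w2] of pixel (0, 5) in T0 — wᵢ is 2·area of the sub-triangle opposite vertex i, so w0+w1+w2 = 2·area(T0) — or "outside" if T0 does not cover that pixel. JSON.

T0:
  2·area = 32
  edge (0, 4)→(4, 10): d=(4,6) right/bottom  bias=-1
  edge (4, 10)→(0, 12): d=(-4,2) right/bottom  bias=-1
  edge (0, 12)→(0, 4): d=(0,-8) top-left  bias=+0
    (0,3)@(1, 7): e=[6,18,8] → X
    (1,3)@(3, 7): e=[-6,14,24] → .
    (0,4)@(1, 9): e=[14,10,8] → X
    (1,4)@(3, 9): e=[2,6,24] → X
    (2,4)@(5, 9): e=[-10,2,40] → .
    (0,5)@(1, 11): e=[22,2,8] → X
    (1,5)@(3, 11): e=[10,-2,24] → .
    (0,6)@(1, 13): e=[30,-6,8] → .
  covered (4 px):
    . . . . .
    . . . . .
    . . . . .
    X . . . .
    X X . . .
    X . . . .
    . . . . .
    . . . . .
T1:
  2·area = 18
  edge (3, 14)→(8, 6): d=(5,-8) top-left  bias=+0
  edge (8, 6)→(9, 8): d=(1,2) right/bottom  bias=-1
  edge (9, 8)→(3, 14): d=(-6,6) right/bottom  bias=-1
    (3,4)@(7, 9): e=[7,5,6] → X
    (4,4)@(9, 9): e=[23,1,-6] → .
    (2,5)@(5, 11): e=[1,11,6] → X
    (3,5)@(7, 11): e=[17,7,-6] → .
    (2,6)@(5, 13): e=[11,13,-6] → .
  covered (2 px):
    . . . . .
    . . . . .
    . . . . .
    . . . . .
    . . . X .
    . . X . .
    . . . . .
    . . . . .
T2:
  2·area = 21  (B↔C swapped to make it positive)
  edge (1, 5)→(6, 4): d=(5,-1) top-left  bias=+0
  edge (6, 4)→(7, 8): d=(1,4) right/bottom  bias=-1
  edge (7, 8)→(1, 5): d=(-6,-3) top-left  bias=+0
    (0,2)@(1, 5): e=[0,21,0] → X  [on edge]
    (1,2)@(3, 5): e=[2,13,6] → X
    (2,2)@(5, 5): e=[4,5,12] → X
    (3,2)@(7, 5): e=[6,-3,18] → .
    (0,3)@(1, 7): e=[10,23,-12] → .
    (1,3)@(3, 7): e=[12,15,-6] → .
    (2,3)@(5, 7): e=[14,7,0] → X  [on edge]
    (3,3)@(7, 7): e=[16,-1,6] → .
    (2,4)@(5, 9): e=[24,9,-12] → .
    (4,4)@(9, 9): e=[28,-7,0] → .  [on edge]
  covered (4 px):
    . . . . .
    . . . . .
    X X X . .
    . . X . .
    . . . . .
    . . . . .
    . . . . .
    . . . . .

Answer: [2,8,22]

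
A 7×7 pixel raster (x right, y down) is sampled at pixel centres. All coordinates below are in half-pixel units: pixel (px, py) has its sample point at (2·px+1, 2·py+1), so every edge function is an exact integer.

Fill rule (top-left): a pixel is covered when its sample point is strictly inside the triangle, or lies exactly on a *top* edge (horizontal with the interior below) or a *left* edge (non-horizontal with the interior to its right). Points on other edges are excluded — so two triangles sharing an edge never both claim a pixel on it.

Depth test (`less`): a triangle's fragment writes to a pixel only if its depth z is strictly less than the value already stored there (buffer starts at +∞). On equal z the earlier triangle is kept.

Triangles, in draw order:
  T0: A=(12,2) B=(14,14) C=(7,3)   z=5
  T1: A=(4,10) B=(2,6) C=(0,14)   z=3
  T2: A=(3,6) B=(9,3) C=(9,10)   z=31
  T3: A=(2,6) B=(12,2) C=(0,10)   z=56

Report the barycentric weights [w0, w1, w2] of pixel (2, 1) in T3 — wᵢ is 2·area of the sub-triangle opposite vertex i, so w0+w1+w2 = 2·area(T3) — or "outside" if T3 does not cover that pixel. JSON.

T0:
  2·area = 62
  edge (12, 2)→(14, 14): d=(2,12) right/bottom  bias=-1
  edge (14, 14)→(7, 3): d=(-7,-11) top-left  bias=+0
  edge (7, 3)→(12, 2): d=(5,-1) top-left  bias=+0
    (3,1)@(7, 3): e=[62,0,0] → █  [on edge]
    (4,1)@(9, 3): e=[38,22,2] → █
    (5,1)@(11, 3): e=[14,44,4] → █
    (6,1)@(13, 3): e=[-10,66,6] → ·
    (3,2)@(7, 5): e=[66,-14,10] → ·
    (4,2)@(9, 5): e=[42,8,12] → █
    (6,2)@(13, 5): e=[-6,52,16] → ·
    (4,3)@(9, 7): e=[46,-6,22] → ·
    (5,3)@(11, 7): e=[22,16,24] → █
    (6,3)@(13, 7): e=[-2,38,26] → ·
    (5,4)@(11, 9): e=[26,2,34] → █
    (6,4)@(13, 9): e=[2,24,36] → █
  covered (9 px):
    · · · · · · ·
    · · · █ █ █ ·
    · · · · █ █ ·
    · · · · · █ ·
    · · · · · █ █
    · · · · · · █
    · · · · · · ·
T1:
  2·area = 24  (B↔C swapped to make it positive)
  edge (4, 10)→(0, 14): d=(-4,4) right/bottom  bias=-1
  edge (0, 14)→(2, 6): d=(2,-8) top-left  bias=+0
  edge (2, 6)→(4, 10): d=(2,4) right/bottom  bias=-1
    (6,0)@(13, 1): e=[0,78,-54] → ·  [on edge]
    (5,1)@(11, 3): e=[0,66,-42] → ·  [on edge]
    (4,2)@(9, 5): e=[0,54,-30] → ·  [on edge]
    (3,3)@(7, 7): e=[0,42,-18] → ·  [on edge]
    (1,4)@(3, 9): e=[8,14,2] → █
    (2,4)@(5, 9): e=[0,30,-6] → ·  [on edge]
    (0,5)@(1, 11): e=[8,2,14] → █
    (1,5)@(3, 11): e=[0,18,6] → ·  [on edge]
    (0,6)@(1, 13): e=[0,6,18] → ·  [on edge]
  covered (2 px):
    · · · · · · ·
    · · · · · · ·
    · · · · · · ·
    · · · · · · ·
    · █ · · · · ·
    █ · · · · · ·
    · · · · · · ·
T2:
  2·area = 42
  edge (3, 6)→(9, 3): d=(6,-3) top-left  bias=+0
  edge (9, 3)→(9, 10): d=(0,7) right/bottom  bias=-1
  edge (9, 10)→(3, 6): d=(-6,-4) top-left  bias=+0
    (4,0)@(9, 1): e=[-12,0,54] → ·  [on edge]
    (6,0)@(13, 1): e=[0,-28,70] → ·  [on edge]
    (4,1)@(9, 3): e=[0,0,42] → ·  [on edge]
    (2,2)@(5, 5): e=[0,28,14] → █  [on edge]
    (3,2)@(7, 5): e=[6,14,22] → █
    (4,2)@(9, 5): e=[12,0,30] → ·  [on edge]
    (0,3)@(1, 7): e=[0,56,-14] → ·  [on edge]
    (2,3)@(5, 7): e=[12,28,2] → █
    (4,3)@(9, 7): e=[24,0,18] → ·  [on edge]
    (2,4)@(5, 9): e=[24,28,-10] → ·
    (3,4)@(7, 9): e=[30,14,-2] → ·
    (4,4)@(9, 9): e=[36,0,6] → ·  [on edge]
    (4,5)@(9, 11): e=[48,0,-6] → ·  [on edge]
    (4,6)@(9, 13): e=[60,0,-18] → ·  [on edge]
  covered (4 px):
    · · · · · · ·
    · · · · · · ·
    · · █ █ · · ·
    · · █ █ · · ·
    · · · · · · ·
    · · · · · · ·
    · · · · · · ·
T3:
  2·area = 32
  edge (2, 6)→(12, 2): d=(10,-4) top-left  bias=+0
  edge (12, 2)→(0, 10): d=(-12,8) right/bottom  bias=-1
  edge (0, 10)→(2, 6): d=(2,-4) top-left  bias=+0
    (2,2)@(5, 5): e=[2,20,10] → █
    (3,2)@(7, 5): e=[10,4,18] → █
    (4,2)@(9, 5): e=[18,-12,26] → ·
    (1,3)@(3, 7): e=[14,12,6] → █
    (2,3)@(5, 7): e=[22,-4,14] → ·
    (3,3)@(7, 7): e=[30,-20,22] → ·
    (0,4)@(1, 9): e=[26,4,2] → █
    (1,4)@(3, 9): e=[34,-12,10] → ·
    (0,5)@(1, 11): e=[46,-20,6] → ·
  covered (4 px):
    · · · · · · ·
    · · · · · · ·
    · · █ █ · · ·
    · █ · · · · ·
    █ · · · · · ·
    · · · · · · ·
    · · · · · · ·

Result: "outside"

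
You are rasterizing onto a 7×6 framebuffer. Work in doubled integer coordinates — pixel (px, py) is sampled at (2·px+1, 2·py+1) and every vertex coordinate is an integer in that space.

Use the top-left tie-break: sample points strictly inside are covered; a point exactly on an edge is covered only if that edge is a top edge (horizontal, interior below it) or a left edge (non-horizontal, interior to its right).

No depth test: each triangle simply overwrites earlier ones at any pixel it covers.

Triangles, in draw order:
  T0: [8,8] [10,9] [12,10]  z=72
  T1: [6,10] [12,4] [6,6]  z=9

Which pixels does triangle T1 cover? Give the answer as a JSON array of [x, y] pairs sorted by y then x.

T0:
  degenerate (2·area = 0) — covers nothing
T1:
  2·area = 24  (B↔C swapped to make it positive)
  edge (6, 10)→(6, 6): d=(0,-4) top-left  bias=+0
  edge (6, 6)→(12, 4): d=(6,-2) top-left  bias=+0
  edge (12, 4)→(6, 10): d=(-6,6) right/bottom  bias=-1
    (6,1)@(13, 3): e=[28,-4,0] → ·  [on edge]
    (4,2)@(9, 5): e=[12,0,12] → █  [on edge]
    (5,2)@(11, 5): e=[20,4,0] → ·  [on edge]
    (1,3)@(3, 7): e=[-12,0,36] → ·  [on edge]
    (3,3)@(7, 7): e=[4,8,12] → █
    (4,3)@(9, 7): e=[12,12,0] → ·  [on edge]
    (3,4)@(7, 9): e=[4,20,0] → ·  [on edge]
    (2,5)@(5, 11): e=[-4,28,0] → ·  [on edge]
  covered (2 px):
    · · · · · · ·
    · · · · · · ·
    · · · · █ · ·
    · · · █ · · ·
    · · · · · · ·
    · · · · · · ·

Result: [[4,2],[3,3]]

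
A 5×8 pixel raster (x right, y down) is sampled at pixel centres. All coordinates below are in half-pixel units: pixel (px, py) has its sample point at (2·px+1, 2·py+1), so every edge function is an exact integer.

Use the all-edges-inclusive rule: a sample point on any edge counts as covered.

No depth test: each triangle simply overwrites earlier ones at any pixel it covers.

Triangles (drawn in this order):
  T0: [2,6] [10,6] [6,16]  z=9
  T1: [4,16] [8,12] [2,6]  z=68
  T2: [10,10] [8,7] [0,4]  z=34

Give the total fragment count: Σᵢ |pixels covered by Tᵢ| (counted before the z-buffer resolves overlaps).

T0:
  2·area = 80
  edge (2, 6)→(10, 6): d=(8,0) inclusive
  edge (10, 6)→(6, 16): d=(-4,10) inclusive
  edge (6, 16)→(2, 6): d=(-4,-10) inclusive
    (1,3)@(3, 7): e=[8,66,6] → X
    (2,3)@(5, 7): e=[8,46,26] → X
    (3,3)@(7, 7): e=[8,26,46] → X
    (4,3)@(9, 7): e=[8,6,66] → X
    (1,4)@(3, 9): e=[24,58,-2] → .
    (2,4)@(5, 9): e=[24,38,18] → X
    (4,4)@(9, 9): e=[24,-2,58] → .
    (2,5)@(5, 11): e=[40,30,10] → X
    (4,5)@(9, 11): e=[40,-10,50] → .
    (2,6)@(5, 13): e=[56,22,2] → X
    (4,6)@(9, 13): e=[56,-18,42] → .
    (2,7)@(5, 15): e=[72,14,-6] → .
  covered (10 px):
    . . . . .
    . . . . .
    . . . . .
    . X X X X
    . . X X .
    . . X X .
    . . X X .
    . . . . .
T1:
  2·area = 48  (B↔C swapped to make it positive)
  edge (4, 16)→(2, 6): d=(-2,-10) inclusive
  edge (2, 6)→(8, 12): d=(6,6) inclusive
  edge (8, 12)→(4, 16): d=(-4,4) inclusive
    (0,0)@(1, 1): e=[0,-24,72] → .  [on edge]
    (0,2)@(1, 5): e=[-8,0,56] → .  [on edge]
    (1,3)@(3, 7): e=[8,0,40] → X  [on edge]
    (2,3)@(5, 7): e=[28,-12,32] → .
    (1,4)@(3, 9): e=[4,12,32] → X
    (2,4)@(5, 9): e=[24,0,24] → X  [on edge]
    (3,4)@(7, 9): e=[44,-12,16] → .
    (1,5)@(3, 11): e=[0,24,24] → X  [on edge]
    (3,5)@(7, 11): e=[40,0,8] → X  [on edge]
    (4,5)@(9, 11): e=[60,-12,0] → .  [on edge]
    (1,6)@(3, 13): e=[-4,36,16] → .
    (2,6)@(5, 13): e=[16,24,8] → X
    (3,6)@(7, 13): e=[36,12,0] → X  [on edge]
    (4,6)@(9, 13): e=[56,0,-8] → .  [on edge]
    (2,7)@(5, 15): e=[12,36,0] → X  [on edge]
  covered (9 px):
    . . . . .
    . . . . .
    . . . . .
    . X . . .
    . X X . .
    . X X X .
    . . X X .
    . . X . .
T2:
  2·area = 18  (B↔C swapped to make it positive)
  edge (10, 10)→(0, 4): d=(-10,-6) inclusive
  edge (0, 4)→(8, 7): d=(8,3) inclusive
  edge (8, 7)→(10, 10): d=(2,3) inclusive
    (2,3)@(5, 7): e=[0,9,9] → X  [on edge]
    (3,3)@(7, 7): e=[12,3,3] → X
    (4,3)@(9, 7): e=[24,-3,-3] → .
    (2,4)@(5, 9): e=[-20,25,13] → .
    (3,4)@(7, 9): e=[-8,19,7] → .
    (4,4)@(9, 9): e=[4,13,1] → X
    (4,5)@(9, 11): e=[-16,29,5] → .
  covered (3 px):
    . . . . .
    . . . . .
    . . . . .
    . . X X .
    . . . . X
    . . . . .
    . . . . .
    . . . . .

Answer: 22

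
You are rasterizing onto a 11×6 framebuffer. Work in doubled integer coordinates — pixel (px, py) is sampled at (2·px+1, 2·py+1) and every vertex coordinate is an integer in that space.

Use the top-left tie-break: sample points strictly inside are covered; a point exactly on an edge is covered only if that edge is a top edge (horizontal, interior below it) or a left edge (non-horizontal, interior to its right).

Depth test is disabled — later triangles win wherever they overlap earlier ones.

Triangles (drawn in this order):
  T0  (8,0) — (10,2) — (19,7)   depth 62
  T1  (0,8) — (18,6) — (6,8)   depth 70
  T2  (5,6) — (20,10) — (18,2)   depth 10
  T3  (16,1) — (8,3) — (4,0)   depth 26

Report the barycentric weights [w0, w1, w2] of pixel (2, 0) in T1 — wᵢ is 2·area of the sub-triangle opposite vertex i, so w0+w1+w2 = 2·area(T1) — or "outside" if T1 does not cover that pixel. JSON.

T0:
  2·area = 8  (B↔C swapped to make it positive)
  edge (8, 0)→(19, 7): d=(11,7) right/bottom  bias=-1
  edge (19, 7)→(10, 2): d=(-9,-5) top-left  bias=+0
  edge (10, 2)→(8, 0): d=(-2,-2) top-left  bias=+0
    (4,0)@(9, 1): e=[4,4,0] → X  [on edge]
    (5,0)@(11, 1): e=[-10,14,4] → .
    (4,1)@(9, 3): e=[26,-14,-4] → .
    (5,1)@(11, 3): e=[12,-4,0] → .  [on edge]
    (6,2)@(13, 5): e=[20,-12,0] → .  [on edge]
    (7,3)@(15, 7): e=[28,-20,0] → .  [on edge]
    (9,3)@(19, 7): e=[0,0,8] → .  [on edge]
    (8,4)@(17, 9): e=[36,-28,0] → .  [on edge]
    (9,5)@(19, 11): e=[44,-36,0] → .  [on edge]
  covered (1 px):
    . . . . X . . . . . .
    . . . . . . . . . . .
    . . . . . . . . . . .
    . . . . . . . . . . .
    . . . . . . . . . . .
    . . . . . . . . . . .
T1:
  2·area = 12
  edge (0, 8)→(18, 6): d=(18,-2) top-left  bias=+0
  edge (18, 6)→(6, 8): d=(-12,2) right/bottom  bias=-1
  edge (6, 8)→(0, 8): d=(-6,0) right/bottom  bias=-1
    (4,3)@(9, 7): e=[0,6,6] → X  [on edge]
    (5,3)@(11, 7): e=[4,2,6] → X
    (6,3)@(13, 7): e=[8,-2,6] → .
    (4,4)@(9, 9): e=[36,-18,-6] → .
    (5,4)@(11, 9): e=[40,-22,-6] → .
  covered (2 px):
    . . . . . . . . . . .
    . . . . . . . . . . .
    . . . . . . . . . . .
    . . . . X X . . . . .
    . . . . . . . . . . .
    . . . . . . . . . . .
T2:
  2·area = 112  (B↔C swapped to make it positive)
  edge (5, 6)→(18, 2): d=(13,-4) top-left  bias=+0
  edge (18, 2)→(20, 10): d=(2,8) right/bottom  bias=-1
  edge (20, 10)→(5, 6): d=(-15,-4) top-left  bias=+0
    (7,1)@(15, 3): e=[1,26,85] → X
    (8,1)@(17, 3): e=[9,10,93] → X
    (9,1)@(19, 3): e=[17,-6,101] → .
    (4,2)@(9, 5): e=[3,78,31] → X
    (5,2)@(11, 5): e=[11,62,39] → X
    (6,2)@(13, 5): e=[19,46,47] → X
    (9,2)@(19, 5): e=[43,-2,71] → .
    (4,3)@(9, 7): e=[29,82,1] → X
    (9,3)@(19, 7): e=[69,2,41] → X
    (10,3)@(21, 7): e=[77,-14,49] → .
    (4,4)@(9, 9): e=[55,86,-29] → .
    (5,4)@(11, 9): e=[63,70,-21] → .
  covered (15 px):
    . . . . . . . . . . .
    . . . . . . . X X . .
    . . . . X X X X X . .
    . . . . X X X X X X .
    . . . . . . . . X X .
    . . . . . . . . . . .
T3:
  2·area = 32
  edge (16, 1)→(8, 3): d=(-8,2) right/bottom  bias=-1
  edge (8, 3)→(4, 0): d=(-4,-3) top-left  bias=+0
  edge (4, 0)→(16, 1): d=(12,1) right/bottom  bias=-1
    (3,0)@(7, 1): e=[18,5,9] → X
    (4,0)@(9, 1): e=[14,11,7] → X
    (5,0)@(11, 1): e=[10,17,5] → X
    (6,0)@(13, 1): e=[6,23,3] → X
    (7,0)@(15, 1): e=[2,29,1] → X
    (8,0)@(17, 1): e=[-2,35,-1] → .
    (3,1)@(7, 3): e=[2,-3,33] → .
    (4,1)@(9, 3): e=[-2,3,31] → .
    (5,1)@(11, 3): e=[-6,9,29] → .
    (6,1)@(13, 3): e=[-10,15,27] → .
    (7,1)@(15, 3): e=[-14,21,25] → .
  covered (5 px):
    . . . X X X X X . . .
    . . . . . . . . . . .
    . . . . . . . . . . .
    . . . . . . . . . . .
    . . . . . . . . . . .
    . . . . . . . . . . .

Answer: "outside"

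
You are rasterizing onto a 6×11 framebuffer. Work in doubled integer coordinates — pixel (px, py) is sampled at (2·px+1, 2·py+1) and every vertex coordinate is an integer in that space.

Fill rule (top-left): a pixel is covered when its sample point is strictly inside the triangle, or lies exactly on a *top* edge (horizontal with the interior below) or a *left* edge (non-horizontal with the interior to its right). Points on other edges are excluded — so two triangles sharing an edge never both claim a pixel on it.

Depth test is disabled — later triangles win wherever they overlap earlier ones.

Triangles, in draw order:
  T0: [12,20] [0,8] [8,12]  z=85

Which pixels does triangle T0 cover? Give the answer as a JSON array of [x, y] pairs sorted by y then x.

T0:
  2·area = 48
  edge (12, 20)→(0, 8): d=(-12,-12) top-left  bias=+0
  edge (0, 8)→(8, 12): d=(8,4) right/bottom  bias=-1
  edge (8, 12)→(12, 20): d=(4,8) right/bottom  bias=-1
    (0,4)@(1, 9): e=[0,4,44] → X  [on edge]
    (1,4)@(3, 9): e=[24,-4,28] → .
    (0,5)@(1, 11): e=[-24,20,52] → .
    (1,5)@(3, 11): e=[0,12,36] → X  [on edge]
    (2,5)@(5, 11): e=[24,4,20] → X
    (3,5)@(7, 11): e=[48,-4,4] → .
    (1,6)@(3, 13): e=[-24,28,44] → .
    (2,6)@(5, 13): e=[0,20,28] → X  [on edge]
    (3,6)@(7, 13): e=[24,12,12] → X
    (4,6)@(9, 13): e=[48,4,-4] → .
    (2,7)@(5, 15): e=[-24,36,36] → .
    (3,7)@(7, 15): e=[0,28,20] → X  [on edge]
    (4,8)@(9, 17): e=[0,36,12] → X  [on edge]
    (5,9)@(11, 19): e=[0,44,4] → X  [on edge]
  covered (9 px):
    . . . . . .
    . . . . . .
    . . . . . .
    . . . . . .
    X . . . . .
    . X X . . .
    . . X X . .
    . . . X X .
    . . . . X .
    . . . . . X
    . . . . . .

Final: [[0,4],[1,5],[2,5],[2,6],[3,6],[3,7],[4,7],[4,8],[5,9]]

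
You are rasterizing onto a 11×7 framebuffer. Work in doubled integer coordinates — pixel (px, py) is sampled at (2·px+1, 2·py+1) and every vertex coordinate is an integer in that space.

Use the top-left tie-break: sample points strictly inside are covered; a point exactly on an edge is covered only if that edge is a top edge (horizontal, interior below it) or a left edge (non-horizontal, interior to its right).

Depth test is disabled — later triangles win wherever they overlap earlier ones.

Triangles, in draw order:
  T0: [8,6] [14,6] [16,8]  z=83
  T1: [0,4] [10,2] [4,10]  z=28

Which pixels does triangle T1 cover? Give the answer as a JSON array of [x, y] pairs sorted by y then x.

T0:
  2·area = 12
  edge (8, 6)→(14, 6): d=(6,0) top-left  bias=+0
  edge (14, 6)→(16, 8): d=(2,2) right/bottom  bias=-1
  edge (16, 8)→(8, 6): d=(-8,-2) top-left  bias=+0
    (4,0)@(9, 1): e=[-30,0,42] → .  [on edge]
    (5,1)@(11, 3): e=[-18,0,30] → .  [on edge]
    (6,2)@(13, 5): e=[-6,0,18] → .  [on edge]
    (6,3)@(13, 7): e=[6,4,2] → X
    (7,3)@(15, 7): e=[6,0,6] → .  [on edge]
    (6,4)@(13, 9): e=[18,8,-14] → .
    (8,4)@(17, 9): e=[18,0,-6] → .  [on edge]
    (9,5)@(19, 11): e=[30,0,-18] → .  [on edge]
    (10,6)@(21, 13): e=[42,0,-30] → .  [on edge]
  covered (1 px):
    . . . . . . . . . . .
    . . . . . . . . . . .
    . . . . . . . . . . .
    . . . . . . X . . . .
    . . . . . . . . . . .
    . . . . . . . . . . .
    . . . . . . . . . . .
T1:
  2·area = 68
  edge (0, 4)→(10, 2): d=(10,-2) top-left  bias=+0
  edge (10, 2)→(4, 10): d=(-6,8) right/bottom  bias=-1
  edge (4, 10)→(0, 4): d=(-4,-6) top-left  bias=+0
    (7,0)@(15, 1): e=[0,-34,102] → .  [on edge]
    (2,1)@(5, 3): e=[0,34,34] → X  [on edge]
    (3,1)@(7, 3): e=[4,18,46] → X
    (4,1)@(9, 3): e=[8,2,58] → X
    (5,1)@(11, 3): e=[12,-14,70] → .
    (0,2)@(1, 5): e=[12,54,2] → X
    (1,2)@(3, 5): e=[16,38,14] → X
    (4,2)@(9, 5): e=[28,-10,50] → .
    (0,3)@(1, 7): e=[32,42,-6] → .
    (1,3)@(3, 7): e=[36,26,6] → X
    (3,3)@(7, 7): e=[44,-6,30] → .
    (1,4)@(3, 9): e=[56,14,-2] → .
  covered (9 px):
    . . . . . . . . . . .
    . . X X X . . . . . .
    X X X X . . . . . . .
    . X X . . . . . . . .
    . . . . . . . . . . .
    . . . . . . . . . . .
    . . . . . . . . . . .

Result: [[2,1],[3,1],[4,1],[0,2],[1,2],[2,2],[3,2],[1,3],[2,3]]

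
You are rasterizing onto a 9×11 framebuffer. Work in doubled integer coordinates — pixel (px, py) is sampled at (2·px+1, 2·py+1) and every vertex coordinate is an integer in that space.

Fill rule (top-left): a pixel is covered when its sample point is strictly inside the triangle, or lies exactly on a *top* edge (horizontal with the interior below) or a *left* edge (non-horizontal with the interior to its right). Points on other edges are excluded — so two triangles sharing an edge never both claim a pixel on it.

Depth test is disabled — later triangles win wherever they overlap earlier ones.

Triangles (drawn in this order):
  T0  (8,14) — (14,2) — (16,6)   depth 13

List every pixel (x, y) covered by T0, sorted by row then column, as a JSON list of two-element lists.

T0:
  2·area = 48
  edge (8, 14)→(14, 2): d=(6,-12) top-left  bias=+0
  edge (14, 2)→(16, 6): d=(2,4) right/bottom  bias=-1
  edge (16, 6)→(8, 14): d=(-8,8) right/bottom  bias=-1
    (6,2)@(13, 5): e=[6,10,32] → #
    (7,2)@(15, 5): e=[30,2,16] → #
    (8,2)@(17, 5): e=[54,-6,0] → ·  [on edge]
    (6,3)@(13, 7): e=[18,14,16] → #
    (7,3)@(15, 7): e=[42,6,0] → ·  [on edge]
    (5,4)@(11, 9): e=[6,26,16] → #
    (6,4)@(13, 9): e=[30,18,0] → ·  [on edge]
    (5,5)@(11, 11): e=[18,30,0] → ·  [on edge]
    (4,6)@(9, 13): e=[6,42,0] → ·  [on edge]
    (3,7)@(7, 15): e=[-6,54,0] → ·  [on edge]
    (2,8)@(5, 17): e=[-18,66,0] → ·  [on edge]
    (1,9)@(3, 19): e=[-30,78,0] → ·  [on edge]
    (0,10)@(1, 21): e=[-42,90,0] → ·  [on edge]
  covered (4 px):
    · · · · · · · · ·
    · · · · · · · · ·
    · · · · · · # # ·
    · · · · · · # · ·
    · · · · · # · · ·
    · · · · · · · · ·
    · · · · · · · · ·
    · · · · · · · · ·
    · · · · · · · · ·
    · · · · · · · · ·
    · · · · · · · · ·

Final: [[6,2],[7,2],[6,3],[5,4]]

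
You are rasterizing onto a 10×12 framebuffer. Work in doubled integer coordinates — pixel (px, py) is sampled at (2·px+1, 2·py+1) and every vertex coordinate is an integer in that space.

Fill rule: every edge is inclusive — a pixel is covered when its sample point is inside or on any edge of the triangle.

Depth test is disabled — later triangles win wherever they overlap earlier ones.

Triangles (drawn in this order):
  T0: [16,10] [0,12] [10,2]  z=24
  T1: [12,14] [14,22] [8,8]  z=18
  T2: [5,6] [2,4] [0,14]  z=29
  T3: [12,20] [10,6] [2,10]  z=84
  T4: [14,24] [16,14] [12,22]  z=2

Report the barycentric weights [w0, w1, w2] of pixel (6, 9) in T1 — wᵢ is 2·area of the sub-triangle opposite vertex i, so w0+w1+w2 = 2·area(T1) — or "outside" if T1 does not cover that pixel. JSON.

T0:
  2·area = 140
  edge (16, 10)→(0, 12): d=(-16,2) inclusive
  edge (0, 12)→(10, 2): d=(10,-10) inclusive
  edge (10, 2)→(16, 10): d=(6,8) inclusive
    (5,0)@(11, 1): e=[154,0,-14] → ·  [on edge]
    (4,1)@(9, 3): e=[126,0,14] → #  [on edge]
    (5,1)@(11, 3): e=[122,20,-2] → ·
    (3,2)@(7, 5): e=[98,0,42] → #  [on edge]
    (5,2)@(11, 5): e=[90,40,10] → #
    (6,2)@(13, 5): e=[86,60,-6] → ·
    (2,3)@(5, 7): e=[70,0,70] → #  [on edge]
    (6,3)@(13, 7): e=[54,80,6] → #
    (7,3)@(15, 7): e=[50,100,-10] → ·
    (1,4)@(3, 9): e=[42,0,98] → #  [on edge]
    (7,4)@(15, 9): e=[18,120,2] → #
    (8,4)@(17, 9): e=[14,140,-14] → ·
    (0,5)@(1, 11): e=[14,0,126] → #  [on edge]
  covered (20 px):
    · · · · · · · · · ·
    · · · · # · · · · ·
    · · · # # # · · · ·
    · · # # # # # · · ·
    · # # # # # # # · ·
    # # # # · · · · · ·
    · · · · · · · · · ·
    · · · · · · · · · ·
    · · · · · · · · · ·
    · · · · · · · · · ·
    · · · · · · · · · ·
    · · · · · · · · · ·
T1:
  2·area = 20
  edge (12, 14)→(14, 22): d=(2,8) inclusive
  edge (14, 22)→(8, 8): d=(-6,-14) inclusive
  edge (8, 8)→(12, 14): d=(4,6) inclusive
    (2,0)@(5, 1): e=[30,0,-10] → ·  [on edge]
    (5,6)@(11, 13): e=[6,12,2] → #
    (6,6)@(13, 13): e=[-10,40,-10] → ·
    (5,7)@(11, 15): e=[10,0,10] → #  [on edge]
    (6,7)@(13, 15): e=[-6,28,-2] → ·
    (5,8)@(11, 17): e=[14,-12,18] → ·
    (6,9)@(13, 19): e=[2,4,14] → #
    (7,9)@(15, 19): e=[-14,32,2] → ·
    (6,10)@(13, 21): e=[6,-8,22] → ·
  covered (3 px):
    · · · · · · · · · ·
    · · · · · · · · · ·
    · · · · · · · · · ·
    · · · · · · · · · ·
    · · · · · · · · · ·
    · · · · · · · · · ·
    · · · · · # · · · ·
    · · · · · # · · · ·
    · · · · · · · · · ·
    · · · · · · # · · ·
    · · · · · · · · · ·
    · · · · · · · · · ·
T2:
  2·area = 34  (B↔C swapped to make it positive)
  edge (5, 6)→(0, 14): d=(-5,8) inclusive
  edge (0, 14)→(2, 4): d=(2,-10) inclusive
  edge (2, 4)→(5, 6): d=(3,2) inclusive
    (1,2)@(3, 5): e=[21,12,1] → #
    (2,2)@(5, 5): e=[5,32,-3] → ·
    (1,3)@(3, 7): e=[11,16,7] → #
    (2,3)@(5, 7): e=[-5,36,3] → ·
    (0,4)@(1, 9): e=[17,0,17] → #  [on edge]
    (2,4)@(5, 9): e=[-15,40,9] → ·
    (0,5)@(1, 11): e=[7,4,23] → #
    (1,5)@(3, 11): e=[-9,24,19] → ·
    (0,6)@(1, 13): e=[-3,8,29] → ·
  covered (5 px):
    · · · · · · · · · ·
    · · · · · · · · · ·
    · # · · · · · · · ·
    · # · · · · · · · ·
    # # · · · · · · · ·
    # · · · · · · · · ·
    · · · · · · · · · ·
    · · · · · · · · · ·
    · · · · · · · · · ·
    · · · · · · · · · ·
    · · · · · · · · · ·
    · · · · · · · · · ·
T3:
  2·area = 120  (B↔C swapped to make it positive)
  edge (12, 20)→(2, 10): d=(-10,-10) inclusive
  edge (2, 10)→(10, 6): d=(8,-4) inclusive
  edge (10, 6)→(12, 20): d=(2,14) inclusive
    (4,3)@(9, 7): e=[100,4,16] → #
    (5,3)@(11, 7): e=[120,12,-12] → ·
    (0,4)@(1, 9): e=[0,-12,132] → ·  [on edge]
    (2,4)@(5, 9): e=[40,4,76] → #
    (3,4)@(7, 9): e=[60,12,48] → #
    (5,4)@(11, 9): e=[100,28,-8] → ·
    (1,5)@(3, 11): e=[0,12,108] → #  [on edge]
    (5,5)@(11, 11): e=[80,44,-4] → ·
    (1,6)@(3, 13): e=[-20,28,112] → ·
    (2,6)@(5, 13): e=[0,36,84] → #  [on edge]
    (5,6)@(11, 13): e=[60,60,0] → #  [on edge]
    (6,6)@(13, 13): e=[80,68,-28] → ·
    (3,7)@(7, 15): e=[0,60,60] → #  [on edge]
    (4,8)@(9, 17): e=[0,84,36] → #  [on edge]
    (5,9)@(11, 19): e=[0,108,12] → #  [on edge]
    (6,10)@(13, 21): e=[0,132,-12] → ·  [on edge]
    (7,11)@(15, 23): e=[0,156,-36] → ·  [on edge]
  covered (18 px):
    · · · · · · · · · ·
    · · · · · · · · · ·
    · · · · · · · · · ·
    · · · · # · · · · ·
    · · # # # · · · · ·
    · # # # # · · · · ·
    · · # # # # · · · ·
    · · · # # # · · · ·
    · · · · # # · · · ·
    · · · · · # · · · ·
    · · · · · · · · · ·
    · · · · · · · · · ·
T4:
  2·area = 24  (B↔C swapped to make it positive)
  edge (14, 24)→(12, 22): d=(-2,-2) inclusive
  edge (12, 22)→(16, 14): d=(4,-8) inclusive
  edge (16, 14)→(14, 24): d=(-2,10) inclusive
    (8,4)@(17, 9): e=[36,-12,0] → ·  [on edge]
    (0,5)@(1, 11): e=[0,-132,156] → ·  [on edge]
    (1,6)@(3, 13): e=[0,-108,132] → ·  [on edge]
    (2,7)@(5, 15): e=[0,-84,108] → ·  [on edge]
    (3,8)@(7, 17): e=[0,-60,84] → ·  [on edge]
    (7,8)@(15, 17): e=[16,4,4] → #
    (8,8)@(17, 17): e=[20,20,-16] → ·
    (4,9)@(9, 19): e=[0,-36,60] → ·  [on edge]
    (7,9)@(15, 19): e=[12,12,0] → #  [on edge]
    (8,9)@(17, 19): e=[16,28,-20] → ·
    (5,10)@(11, 21): e=[0,-12,36] → ·  [on edge]
    (6,10)@(13, 21): e=[4,4,16] → #
    (6,11)@(13, 23): e=[0,12,12] → #  [on edge]
  covered (4 px):
    · · · · · · · · · ·
    · · · · · · · · · ·
    · · · · · · · · · ·
    · · · · · · · · · ·
    · · · · · · · · · ·
    · · · · · · · · · ·
    · · · · · · · · · ·
    · · · · · · · · · ·
    · · · · · · · # · ·
    · · · · · · · # · ·
    · · · · · · # · · ·
    · · · · · · # · · ·

Result: [4,14,2]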